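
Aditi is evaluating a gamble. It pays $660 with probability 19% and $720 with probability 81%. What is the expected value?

$708.60

EV = 0.19 × 660 + 0.81 × 720 = 125.4 + 583.2 = 708.6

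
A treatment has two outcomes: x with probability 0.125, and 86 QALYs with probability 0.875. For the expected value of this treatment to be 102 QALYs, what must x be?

x = 214 QALYs

0.125·x + 0.875·86 = 102
0.125·x = 102 − 75.25 = 26.75
x = 26.75 / 0.125 = 214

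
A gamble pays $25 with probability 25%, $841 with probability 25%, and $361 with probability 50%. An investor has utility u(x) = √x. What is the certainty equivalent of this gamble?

E[u] = 0.25·√25 + 0.25·√841 + 0.5·√361 = 0.25·5 + 0.25·29 + 0.5·19 = 18
CE = (18)² = 324

$324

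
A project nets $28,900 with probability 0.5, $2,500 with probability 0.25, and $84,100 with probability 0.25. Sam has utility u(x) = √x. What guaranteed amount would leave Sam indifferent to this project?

E[u] = 0.5·√28900 + 0.25·√2500 + 0.25·√84100 = 0.5·170 + 0.25·50 + 0.25·290 = 170
CE = (170)² = 28900

$28,900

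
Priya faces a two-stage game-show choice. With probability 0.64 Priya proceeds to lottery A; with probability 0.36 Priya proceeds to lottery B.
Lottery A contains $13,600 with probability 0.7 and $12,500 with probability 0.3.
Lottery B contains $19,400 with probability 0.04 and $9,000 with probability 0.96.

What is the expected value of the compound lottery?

$11,882.56

EV(A) = 0.7 × 13600 + 0.3 × 12500 = 9520 + 3750 = 13270
EV(B) = 0.04 × 19400 + 0.96 × 9000 = 776 + 8640 = 9416
Overall = 0.64 × 13270 + 0.36 × 9416 = 8492.8 + 3389.76 = 11882.56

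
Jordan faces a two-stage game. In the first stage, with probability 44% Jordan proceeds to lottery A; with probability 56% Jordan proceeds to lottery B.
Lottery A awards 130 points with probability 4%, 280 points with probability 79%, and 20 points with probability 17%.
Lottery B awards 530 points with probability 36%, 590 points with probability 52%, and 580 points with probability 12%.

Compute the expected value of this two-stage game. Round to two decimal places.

EV(A) = 0.04 × 130 + 0.79 × 280 + 0.17 × 20 = 5.2 + 221.2 + 3.4 = 229.8
EV(B) = 0.36 × 530 + 0.52 × 590 + 0.12 × 580 = 190.8 + 306.8 + 69.6 = 567.2
Overall = 0.44 × 229.8 + 0.56 × 567.2 = 101.112 + 317.632 = 418.744

418.74 points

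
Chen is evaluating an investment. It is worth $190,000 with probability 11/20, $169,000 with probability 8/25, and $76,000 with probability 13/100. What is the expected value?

$168,460

EV = 11/20 × 190000 + 8/25 × 169000 + 13/100 × 76000 = 104500 + 54080 + 9880 = 168460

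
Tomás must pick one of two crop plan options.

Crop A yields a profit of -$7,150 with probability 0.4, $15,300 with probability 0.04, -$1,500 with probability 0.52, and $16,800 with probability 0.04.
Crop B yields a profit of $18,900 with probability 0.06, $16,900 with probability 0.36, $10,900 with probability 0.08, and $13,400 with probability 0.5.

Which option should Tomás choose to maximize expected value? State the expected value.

Crop A = 0.4 × (-7150) + 0.04 × 15300 + 0.52 × (-1500) + 0.04 × 16800 = -2860 + 612 − 780 + 672 = -2356
Crop B = 0.06 × 18900 + 0.36 × 16900 + 0.08 × 10900 + 0.5 × 13400 = 1134 + 6084 + 872 + 6700 = 14790

Crop B ($14,790)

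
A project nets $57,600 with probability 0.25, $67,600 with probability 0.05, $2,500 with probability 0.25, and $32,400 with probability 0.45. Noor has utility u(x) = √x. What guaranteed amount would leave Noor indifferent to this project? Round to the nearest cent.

$27,722.25

E[u] = 0.25·√57600 + 0.05·√67600 + 0.25·√2500 + 0.45·√32400 = 0.25·240 + 0.05·260 + 0.25·50 + 0.45·180 = 166.5
CE = (166.5)² = 27722.25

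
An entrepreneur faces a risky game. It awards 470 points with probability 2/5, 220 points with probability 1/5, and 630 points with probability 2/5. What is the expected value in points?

EV = 2/5 × 470 + 1/5 × 220 + 2/5 × 630 = 188 + 44 + 252 = 484

484 points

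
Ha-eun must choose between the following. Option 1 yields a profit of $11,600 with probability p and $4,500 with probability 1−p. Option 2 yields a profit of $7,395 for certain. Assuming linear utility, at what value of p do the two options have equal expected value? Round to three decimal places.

p·11600 + (1−p)·4500 = 7395
7100p + 4500 = 7395
p = (7395 − 4500) / 7100

p = 0.408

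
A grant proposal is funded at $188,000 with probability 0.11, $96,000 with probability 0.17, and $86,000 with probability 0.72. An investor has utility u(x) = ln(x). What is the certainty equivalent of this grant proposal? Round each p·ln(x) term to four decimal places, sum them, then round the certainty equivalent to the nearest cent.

$95,501.76

E[u] = 0.11·ln(188000) + 0.17·ln(96000) + 0.72·ln(86000) = 1.3359 + 1.9503 + 8.1807 = 11.4669
CE = e^11.4669 ≈ 95501.76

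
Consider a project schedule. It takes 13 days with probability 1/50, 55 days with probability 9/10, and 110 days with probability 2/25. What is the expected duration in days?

58.56 days

EV = 1/50 × 13 + 9/10 × 55 + 2/25 × 110 = 0.26 + 49.5 + 8.8 = 58.56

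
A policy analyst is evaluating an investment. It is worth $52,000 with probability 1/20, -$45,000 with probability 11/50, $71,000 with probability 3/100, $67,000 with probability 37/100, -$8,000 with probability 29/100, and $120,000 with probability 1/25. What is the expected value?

$22,100

EV = 1/20 × 52000 + 11/50 × (-45000) + 3/100 × 71000 + 37/100 × 67000 + 29/100 × (-8000) + 1/25 × 120000 = 2600 − 9900 + 2130 + 24790 − 2320 + 4800 = 22100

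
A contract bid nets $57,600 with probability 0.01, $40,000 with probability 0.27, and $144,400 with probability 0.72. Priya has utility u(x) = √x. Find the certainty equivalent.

E[u] = 0.01·√57600 + 0.27·√40000 + 0.72·√144400 = 0.01·240 + 0.27·200 + 0.72·380 = 330
CE = (330)² = 108900

$108,900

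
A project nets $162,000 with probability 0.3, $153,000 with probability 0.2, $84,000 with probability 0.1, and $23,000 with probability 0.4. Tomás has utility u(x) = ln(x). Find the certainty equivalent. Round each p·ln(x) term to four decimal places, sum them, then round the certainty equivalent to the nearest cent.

$68,692.82

E[u] = 0.3·ln(162000) + 0.2·ln(153000) + 0.1·ln(84000) + 0.4·ln(23000) = 3.5986 + 2.3876 + 1.1339 + 4.0173 = 11.1374
CE = e^11.1374 ≈ 68692.82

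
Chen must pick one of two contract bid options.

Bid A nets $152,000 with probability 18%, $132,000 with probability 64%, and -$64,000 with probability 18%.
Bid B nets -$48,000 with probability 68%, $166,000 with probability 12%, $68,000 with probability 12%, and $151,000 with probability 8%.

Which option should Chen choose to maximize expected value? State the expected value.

Bid A = 0.18 × 152000 + 0.64 × 132000 + 0.18 × (-64000) = 27360 + 84480 − 11520 = 100320
Bid B = 0.68 × (-48000) + 0.12 × 166000 + 0.12 × 68000 + 0.08 × 151000 = -32640 + 19920 + 8160 + 12080 = 7520

Bid A ($100,320)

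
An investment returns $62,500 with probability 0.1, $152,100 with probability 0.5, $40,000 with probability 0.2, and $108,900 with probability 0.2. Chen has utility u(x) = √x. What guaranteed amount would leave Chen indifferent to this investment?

$106,276

E[u] = 0.1·√62500 + 0.5·√152100 + 0.2·√40000 + 0.2·√108900 = 0.1·250 + 0.5·390 + 0.2·200 + 0.2·330 = 326
CE = (326)² = 106276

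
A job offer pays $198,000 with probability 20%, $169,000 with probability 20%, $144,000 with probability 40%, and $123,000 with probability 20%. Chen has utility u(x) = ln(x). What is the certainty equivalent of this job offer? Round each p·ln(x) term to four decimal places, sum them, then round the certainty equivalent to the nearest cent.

$153,537.48

E[u] = 0.2·ln(198000) + 0.2·ln(169000) + 0.4·ln(144000) + 0.2·ln(123000) = 2.4392 + 2.4075 + 4.7510 + 2.3440 = 11.9417
CE = e^11.9417 ≈ 153537.48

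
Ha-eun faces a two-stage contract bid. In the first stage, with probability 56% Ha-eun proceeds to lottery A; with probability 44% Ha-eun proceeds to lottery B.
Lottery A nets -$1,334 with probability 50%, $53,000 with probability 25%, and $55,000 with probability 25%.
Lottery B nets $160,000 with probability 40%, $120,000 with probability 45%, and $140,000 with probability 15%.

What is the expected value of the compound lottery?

EV(A) = 0.5 × (-1334) + 0.25 × 53000 + 0.25 × 55000 = -667 + 13250 + 13750 = 26333
EV(B) = 0.4 × 160000 + 0.45 × 120000 + 0.15 × 140000 = 64000 + 54000 + 21000 = 139000
Overall = 0.56 × 26333 + 0.44 × 139000 = 14746.48 + 61160 = 75906.48

$75,906.48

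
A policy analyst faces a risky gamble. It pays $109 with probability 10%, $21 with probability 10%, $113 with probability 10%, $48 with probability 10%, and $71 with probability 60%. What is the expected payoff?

EV = 0.1 × 109 + 0.1 × 21 + 0.1 × 113 + 0.1 × 48 + 0.6 × 71 = 10.9 + 2.1 + 11.3 + 4.8 + 42.6 = 71.7

$71.70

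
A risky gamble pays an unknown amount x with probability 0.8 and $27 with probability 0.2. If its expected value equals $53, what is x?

x = $59.50

0.8·x + 0.2·27 = 53
0.8·x = 53 − 5.4 = 47.6
x = 47.6 / 0.8 = 59.5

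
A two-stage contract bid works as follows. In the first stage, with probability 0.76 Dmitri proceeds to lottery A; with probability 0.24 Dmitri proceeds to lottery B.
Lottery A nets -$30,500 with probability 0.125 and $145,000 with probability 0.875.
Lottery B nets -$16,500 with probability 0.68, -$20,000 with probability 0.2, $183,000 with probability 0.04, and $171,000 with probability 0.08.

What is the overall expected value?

$94,914.70

EV(A) = 0.125 × (-30500) + 0.875 × 145000 = -3812.5 + 126875 = 123062.5
EV(B) = 0.68 × (-16500) + 0.2 × (-20000) + 0.04 × 183000 + 0.08 × 171000 = -11220 − 4000 + 7320 + 13680 = 5780
Overall = 0.76 × 123062.5 + 0.24 × 5780 = 93527.5 + 1387.2 = 94914.7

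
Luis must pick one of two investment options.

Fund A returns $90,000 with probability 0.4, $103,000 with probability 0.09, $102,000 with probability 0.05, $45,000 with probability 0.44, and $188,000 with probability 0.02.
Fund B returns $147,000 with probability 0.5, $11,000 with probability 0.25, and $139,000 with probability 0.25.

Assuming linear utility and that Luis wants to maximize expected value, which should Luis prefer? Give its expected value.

Fund B ($111,000)

Fund A = 0.4 × 90000 + 0.09 × 103000 + 0.05 × 102000 + 0.44 × 45000 + 0.02 × 188000 = 36000 + 9270 + 5100 + 19800 + 3760 = 73930
Fund B = 0.5 × 147000 + 0.25 × 11000 + 0.25 × 139000 = 73500 + 2750 + 34750 = 111000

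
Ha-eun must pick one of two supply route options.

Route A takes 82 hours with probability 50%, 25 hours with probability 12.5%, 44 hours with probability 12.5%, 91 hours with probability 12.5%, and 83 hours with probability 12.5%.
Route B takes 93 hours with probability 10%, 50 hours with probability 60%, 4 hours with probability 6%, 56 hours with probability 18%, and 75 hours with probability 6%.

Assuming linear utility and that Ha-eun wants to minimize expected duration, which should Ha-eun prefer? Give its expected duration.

Route B (54.12 hours)

Route A = 0.5 × 82 + 0.125 × 25 + 0.125 × 44 + 0.125 × 91 + 0.125 × 83 = 41 + 3.125 + 5.5 + 11.375 + 10.375 = 71.375
Route B = 0.1 × 93 + 0.6 × 50 + 0.06 × 4 + 0.18 × 56 + 0.06 × 75 = 9.3 + 30 + 0.24 + 10.08 + 4.5 = 54.12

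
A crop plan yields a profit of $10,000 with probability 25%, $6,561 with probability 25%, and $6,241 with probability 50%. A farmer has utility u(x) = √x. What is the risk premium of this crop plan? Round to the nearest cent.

$78.19

E[u] = 0.25·√10000 + 0.25·√6561 + 0.5·√6241 = 0.25·100 + 0.25·81 + 0.5·79 = 84.75
CE = (84.75)² = 7182.5625
Risk premium = EV − CE = 7260.75 − 7182.5625 = 78.1875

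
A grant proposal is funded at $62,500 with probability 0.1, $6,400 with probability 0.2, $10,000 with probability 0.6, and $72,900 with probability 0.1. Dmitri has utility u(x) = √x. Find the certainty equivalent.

$16,384

E[u] = 0.1·√62500 + 0.2·√6400 + 0.6·√10000 + 0.1·√72900 = 0.1·250 + 0.2·80 + 0.6·100 + 0.1·270 = 128
CE = (128)² = 16384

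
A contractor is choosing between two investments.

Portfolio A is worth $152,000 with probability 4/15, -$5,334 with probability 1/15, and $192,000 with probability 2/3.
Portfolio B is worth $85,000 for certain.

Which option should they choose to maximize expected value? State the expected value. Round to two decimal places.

Portfolio A ($168,177.73)

Portfolio A = 4/15 × 152000 + 1/15 × (-5334) + 2/3 × 192000 = 40533.3333 − 355.6 + 128000 = 168177.7333
Portfolio B: 85000 (certain)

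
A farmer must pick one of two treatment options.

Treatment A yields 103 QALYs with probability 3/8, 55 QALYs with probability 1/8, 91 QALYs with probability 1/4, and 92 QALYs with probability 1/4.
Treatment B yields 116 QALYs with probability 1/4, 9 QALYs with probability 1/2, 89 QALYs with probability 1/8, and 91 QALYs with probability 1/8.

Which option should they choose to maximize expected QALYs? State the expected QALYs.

Treatment A (91.25 QALYs)

Treatment A = 3/8 × 103 + 1/8 × 55 + 1/4 × 91 + 1/4 × 92 = 38.625 + 6.875 + 22.75 + 23 = 91.25
Treatment B = 1/4 × 116 + 1/2 × 9 + 1/8 × 89 + 1/8 × 91 = 29 + 4.5 + 11.125 + 11.375 = 56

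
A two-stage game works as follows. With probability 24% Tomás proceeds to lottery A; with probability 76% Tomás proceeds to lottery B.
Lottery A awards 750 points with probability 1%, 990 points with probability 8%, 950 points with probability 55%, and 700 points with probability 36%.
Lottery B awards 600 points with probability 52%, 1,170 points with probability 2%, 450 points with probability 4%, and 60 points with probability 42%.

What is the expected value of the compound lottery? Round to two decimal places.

EV(A) = 0.01 × 750 + 0.08 × 990 + 0.55 × 950 + 0.36 × 700 = 7.5 + 79.2 + 522.5 + 252 = 861.2
EV(B) = 0.52 × 600 + 0.02 × 1170 + 0.04 × 450 + 0.42 × 60 = 312 + 23.4 + 18 + 25.2 = 378.6
Overall = 0.24 × 861.2 + 0.76 × 378.6 = 206.688 + 287.736 = 494.424

494.42 points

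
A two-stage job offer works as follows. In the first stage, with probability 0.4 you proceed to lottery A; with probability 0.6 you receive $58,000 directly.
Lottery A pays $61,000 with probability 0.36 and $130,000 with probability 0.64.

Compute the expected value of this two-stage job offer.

EV(A) = 0.36 × 61000 + 0.64 × 130000 = 21960 + 83200 = 105160
Branch B: 58000 (certain)
Overall = 0.4 × 105160 + 0.6 × 58000 = 42064 + 34800 = 76864

$76,864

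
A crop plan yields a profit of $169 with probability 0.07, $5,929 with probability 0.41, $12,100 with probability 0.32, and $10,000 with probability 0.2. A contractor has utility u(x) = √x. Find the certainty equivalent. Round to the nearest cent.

$7,687.78

E[u] = 0.07·√169 + 0.41·√5929 + 0.32·√12100 + 0.2·√10000 = 0.07·13 + 0.41·77 + 0.32·110 + 0.2·100 = 87.68
CE = (87.68)² = 7687.7824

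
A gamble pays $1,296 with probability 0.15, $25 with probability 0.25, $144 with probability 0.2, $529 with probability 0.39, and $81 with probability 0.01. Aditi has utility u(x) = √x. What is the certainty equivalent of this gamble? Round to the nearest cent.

E[u] = 0.15·√1296 + 0.25·√25 + 0.2·√144 + 0.39·√529 + 0.01·√81 = 0.15·36 + 0.25·5 + 0.2·12 + 0.39·23 + 0.01·9 = 18.11
CE = (18.11)² = 327.9721

$327.97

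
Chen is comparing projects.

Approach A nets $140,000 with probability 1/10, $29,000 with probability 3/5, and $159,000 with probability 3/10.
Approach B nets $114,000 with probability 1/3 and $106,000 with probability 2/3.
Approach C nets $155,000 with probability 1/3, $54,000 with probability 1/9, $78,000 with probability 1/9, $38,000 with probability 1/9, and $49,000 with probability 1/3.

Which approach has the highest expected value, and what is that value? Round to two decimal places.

Approach A = 1/10 × 140000 + 3/5 × 29000 + 3/10 × 159000 = 14000 + 17400 + 47700 = 79100
Approach B = 1/3 × 114000 + 2/3 × 106000 = 38000 + 70666.6667 = 108666.6667
Approach C = 1/3 × 155000 + 1/9 × 54000 + 1/9 × 78000 + 1/9 × 38000 + 1/3 × 49000 = 51666.6667 + 6000 + 8666.6667 + 4222.2222 + 16333.3333 = 86888.8889

Approach B ($108,666.67)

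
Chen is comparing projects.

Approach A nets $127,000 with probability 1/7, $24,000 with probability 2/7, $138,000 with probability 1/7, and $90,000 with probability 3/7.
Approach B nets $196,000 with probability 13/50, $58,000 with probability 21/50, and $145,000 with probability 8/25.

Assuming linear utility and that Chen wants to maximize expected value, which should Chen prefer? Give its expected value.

Approach A = 1/7 × 127000 + 2/7 × 24000 + 1/7 × 138000 + 3/7 × 90000 = 18142.8571 + 6857.1429 + 19714.2857 + 38571.4286 = 83285.7143
Approach B = 13/50 × 196000 + 21/50 × 58000 + 8/25 × 145000 = 50960 + 24360 + 46400 = 121720

Approach B ($121,720)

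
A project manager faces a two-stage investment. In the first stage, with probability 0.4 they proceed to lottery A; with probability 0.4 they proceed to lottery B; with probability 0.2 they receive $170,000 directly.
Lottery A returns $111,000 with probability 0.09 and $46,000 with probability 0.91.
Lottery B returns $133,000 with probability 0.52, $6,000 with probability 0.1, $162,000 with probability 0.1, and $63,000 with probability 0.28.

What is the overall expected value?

EV(A) = 0.09 × 111000 + 0.91 × 46000 = 9990 + 41860 = 51850
EV(B) = 0.52 × 133000 + 0.1 × 6000 + 0.1 × 162000 + 0.28 × 63000 = 69160 + 600 + 16200 + 17640 = 103600
Branch C: 170000 (certain)
Overall = 0.4 × 51850 + 0.4 × 103600 + 0.2 × 170000 = 20740 + 41440 + 34000 = 96180

$96,180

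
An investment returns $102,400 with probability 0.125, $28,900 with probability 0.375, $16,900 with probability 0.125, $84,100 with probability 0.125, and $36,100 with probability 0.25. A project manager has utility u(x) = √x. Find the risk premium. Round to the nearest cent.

$3,773.44

E[u] = 0.125·√102400 + 0.375·√28900 + 0.125·√16900 + 0.125·√84100 + 0.25·√36100 = 0.125·320 + 0.375·170 + 0.125·130 + 0.125·290 + 0.25·190 = 203.75
CE = (203.75)² = 41514.0625
Risk premium = EV − CE = 45287.5 − 41514.0625 = 3773.4375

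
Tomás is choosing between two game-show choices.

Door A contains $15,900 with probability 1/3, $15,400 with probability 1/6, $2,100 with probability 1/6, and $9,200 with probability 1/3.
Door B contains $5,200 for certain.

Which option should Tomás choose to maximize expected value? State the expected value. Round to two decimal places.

Door A ($11,283.33)

Door A = 1/3 × 15900 + 1/6 × 15400 + 1/6 × 2100 + 1/3 × 9200 = 5300 + 2566.6667 + 350 + 3066.6667 = 11283.3333
Door B: 5200 (certain)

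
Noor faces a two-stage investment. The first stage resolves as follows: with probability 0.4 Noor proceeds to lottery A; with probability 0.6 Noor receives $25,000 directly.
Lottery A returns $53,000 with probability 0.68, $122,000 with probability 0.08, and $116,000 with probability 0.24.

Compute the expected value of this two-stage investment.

$44,456

EV(A) = 0.68 × 53000 + 0.08 × 122000 + 0.24 × 116000 = 36040 + 9760 + 27840 = 73640
Branch B: 25000 (certain)
Overall = 0.4 × 73640 + 0.6 × 25000 = 29456 + 15000 = 44456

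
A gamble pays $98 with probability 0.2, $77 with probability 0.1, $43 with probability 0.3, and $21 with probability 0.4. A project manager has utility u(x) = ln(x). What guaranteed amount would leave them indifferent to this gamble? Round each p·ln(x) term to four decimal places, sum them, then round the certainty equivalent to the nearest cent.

$40.35

E[u] = 0.2·ln(98) + 0.1·ln(77) + 0.3·ln(43) + 0.4·ln(21) = 0.9170 + 0.4344 + 1.1284 + 1.2178 = 3.6976
CE = e^3.6976 ≈ 40.35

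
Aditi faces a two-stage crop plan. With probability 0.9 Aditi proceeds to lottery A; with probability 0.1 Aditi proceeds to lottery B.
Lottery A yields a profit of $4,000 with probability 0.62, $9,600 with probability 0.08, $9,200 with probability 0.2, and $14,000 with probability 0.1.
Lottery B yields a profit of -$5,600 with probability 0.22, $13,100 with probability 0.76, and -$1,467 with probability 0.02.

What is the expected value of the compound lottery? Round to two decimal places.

EV(A) = 0.62 × 4000 + 0.08 × 9600 + 0.2 × 9200 + 0.1 × 14000 = 2480 + 768 + 1840 + 1400 = 6488
EV(B) = 0.22 × (-5600) + 0.76 × 13100 + 0.02 × (-1467) = -1232 + 9956 − 29.34 = 8694.66
Overall = 0.9 × 6488 + 0.1 × 8694.66 = 5839.2 + 869.466 = 6708.666

$6,708.67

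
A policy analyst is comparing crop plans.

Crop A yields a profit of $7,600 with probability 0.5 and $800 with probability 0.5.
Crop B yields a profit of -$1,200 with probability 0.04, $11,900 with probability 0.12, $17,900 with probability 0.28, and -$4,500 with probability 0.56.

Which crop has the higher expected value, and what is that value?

Crop A = 0.5 × 7600 + 0.5 × 800 = 3800 + 400 = 4200
Crop B = 0.04 × (-1200) + 0.12 × 11900 + 0.28 × 17900 + 0.56 × (-4500) = -48 + 1428 + 5012 − 2520 = 3872

Crop A ($4,200)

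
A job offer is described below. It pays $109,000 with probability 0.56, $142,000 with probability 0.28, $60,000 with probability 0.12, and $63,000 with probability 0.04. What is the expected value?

$110,520

EV = 0.56 × 109000 + 0.28 × 142000 + 0.12 × 60000 + 0.04 × 63000 = 61040 + 39760 + 7200 + 2520 = 110520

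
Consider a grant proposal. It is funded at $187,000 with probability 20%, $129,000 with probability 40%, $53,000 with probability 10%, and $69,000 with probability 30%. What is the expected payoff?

$115,000

EV = 0.2 × 187000 + 0.4 × 129000 + 0.1 × 53000 + 0.3 × 69000 = 37400 + 51600 + 5300 + 20700 = 115000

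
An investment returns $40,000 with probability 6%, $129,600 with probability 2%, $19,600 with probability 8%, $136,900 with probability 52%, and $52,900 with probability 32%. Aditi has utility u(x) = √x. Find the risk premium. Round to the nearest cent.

$6,823.04

E[u] = 0.06·√40000 + 0.02·√129600 + 0.08·√19600 + 0.52·√136900 + 0.32·√52900 = 0.06·200 + 0.02·360 + 0.08·140 + 0.52·370 + 0.32·230 = 296.4
CE = (296.4)² = 87852.96
Risk premium = EV − CE = 94676 − 87852.96 = 6823.04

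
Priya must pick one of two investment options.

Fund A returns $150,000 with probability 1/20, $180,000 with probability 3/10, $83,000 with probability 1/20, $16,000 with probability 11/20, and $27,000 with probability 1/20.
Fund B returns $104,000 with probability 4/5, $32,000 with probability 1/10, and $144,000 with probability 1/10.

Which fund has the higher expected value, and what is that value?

Fund A = 1/20 × 150000 + 3/10 × 180000 + 1/20 × 83000 + 11/20 × 16000 + 1/20 × 27000 = 7500 + 54000 + 4150 + 8800 + 1350 = 75800
Fund B = 4/5 × 104000 + 1/10 × 32000 + 1/10 × 144000 = 83200 + 3200 + 14400 = 100800

Fund B ($100,800)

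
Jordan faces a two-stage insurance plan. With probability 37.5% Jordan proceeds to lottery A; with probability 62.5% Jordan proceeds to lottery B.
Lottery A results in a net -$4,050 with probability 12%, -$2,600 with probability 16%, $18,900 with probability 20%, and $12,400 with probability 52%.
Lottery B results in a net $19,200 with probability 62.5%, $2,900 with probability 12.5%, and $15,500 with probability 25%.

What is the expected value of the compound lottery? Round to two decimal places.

$13,645.69

EV(A) = 0.12 × (-4050) + 0.16 × (-2600) + 0.2 × 18900 + 0.52 × 12400 = -486 − 416 + 3780 + 6448 = 9326
EV(B) = 0.625 × 19200 + 0.125 × 2900 + 0.25 × 15500 = 12000 + 362.5 + 3875 = 16237.5
Overall = 0.375 × 9326 + 0.625 × 16237.5 = 3497.25 + 10148.4375 = 13645.6875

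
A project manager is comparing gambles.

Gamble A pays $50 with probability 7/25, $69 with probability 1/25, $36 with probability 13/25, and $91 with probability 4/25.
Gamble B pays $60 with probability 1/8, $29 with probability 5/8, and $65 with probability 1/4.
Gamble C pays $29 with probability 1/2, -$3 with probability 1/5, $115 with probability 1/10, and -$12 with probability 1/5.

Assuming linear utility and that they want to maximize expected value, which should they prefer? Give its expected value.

Gamble A ($50.04)

Gamble A = 7/25 × 50 + 1/25 × 69 + 13/25 × 36 + 4/25 × 91 = 14 + 2.76 + 18.72 + 14.56 = 50.04
Gamble B = 1/8 × 60 + 5/8 × 29 + 1/4 × 65 = 7.5 + 18.125 + 16.25 = 41.875
Gamble C = 1/2 × 29 + 1/5 × (-3) + 1/10 × 115 + 1/5 × (-12) = 14.5 − 0.6 + 11.5 − 2.4 = 23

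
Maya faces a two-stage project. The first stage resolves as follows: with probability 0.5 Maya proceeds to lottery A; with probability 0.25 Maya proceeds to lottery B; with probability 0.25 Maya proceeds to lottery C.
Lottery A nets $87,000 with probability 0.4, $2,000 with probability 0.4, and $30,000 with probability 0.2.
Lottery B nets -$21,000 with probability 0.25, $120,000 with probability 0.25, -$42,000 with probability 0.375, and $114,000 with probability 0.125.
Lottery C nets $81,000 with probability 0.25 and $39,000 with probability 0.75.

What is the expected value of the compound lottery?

EV(A) = 0.4 × 87000 + 0.4 × 2000 + 0.2 × 30000 = 34800 + 800 + 6000 = 41600
EV(B) = 0.25 × (-21000) + 0.25 × 120000 + 0.375 × (-42000) + 0.125 × 114000 = -5250 + 30000 − 15750 + 14250 = 23250
EV(C) = 0.25 × 81000 + 0.75 × 39000 = 20250 + 29250 = 49500
Overall = 0.5 × 41600 + 0.25 × 23250 + 0.25 × 49500 = 20800 + 5812.5 + 12375 = 38987.5

$38,987.50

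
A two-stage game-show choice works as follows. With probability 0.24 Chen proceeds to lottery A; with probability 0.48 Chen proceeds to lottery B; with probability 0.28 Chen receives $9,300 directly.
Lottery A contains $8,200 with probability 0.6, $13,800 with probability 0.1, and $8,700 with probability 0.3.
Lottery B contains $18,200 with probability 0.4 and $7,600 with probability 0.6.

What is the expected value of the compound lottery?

$10,425.60

EV(A) = 0.6 × 8200 + 0.1 × 13800 + 0.3 × 8700 = 4920 + 1380 + 2610 = 8910
EV(B) = 0.4 × 18200 + 0.6 × 7600 = 7280 + 4560 = 11840
Branch C: 9300 (certain)
Overall = 0.24 × 8910 + 0.48 × 11840 + 0.28 × 9300 = 2138.4 + 5683.2 + 2604 = 10425.6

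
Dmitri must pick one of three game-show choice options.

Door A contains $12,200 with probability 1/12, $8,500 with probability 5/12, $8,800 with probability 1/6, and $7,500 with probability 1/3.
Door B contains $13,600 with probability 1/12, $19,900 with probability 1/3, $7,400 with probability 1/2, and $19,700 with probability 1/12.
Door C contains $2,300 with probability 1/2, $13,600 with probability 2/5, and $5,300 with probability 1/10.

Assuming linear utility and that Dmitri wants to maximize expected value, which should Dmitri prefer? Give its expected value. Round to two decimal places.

Door B ($13,108.33)

Door A = 1/12 × 12200 + 5/12 × 8500 + 1/6 × 8800 + 1/3 × 7500 = 1016.6667 + 3541.6667 + 1466.6667 + 2500 = 8525
Door B = 1/12 × 13600 + 1/3 × 19900 + 1/2 × 7400 + 1/12 × 19700 = 1133.3333 + 6633.3333 + 3700 + 1641.6667 = 13108.3333
Door C = 1/2 × 2300 + 2/5 × 13600 + 1/10 × 5300 = 1150 + 5440 + 530 = 7120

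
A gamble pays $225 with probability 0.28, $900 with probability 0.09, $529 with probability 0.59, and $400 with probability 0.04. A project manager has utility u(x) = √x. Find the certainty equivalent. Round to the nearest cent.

E[u] = 0.28·√225 + 0.09·√900 + 0.59·√529 + 0.04·√400 = 0.28·15 + 0.09·30 + 0.59·23 + 0.04·20 = 21.27
CE = (21.27)² = 452.4129

$452.41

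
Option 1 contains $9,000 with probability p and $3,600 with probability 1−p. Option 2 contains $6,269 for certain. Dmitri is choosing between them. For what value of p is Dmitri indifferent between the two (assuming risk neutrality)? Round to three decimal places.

p·9000 + (1−p)·3600 = 6269
5400p + 3600 = 6269
p = (6269 − 3600) / 5400

p = 0.494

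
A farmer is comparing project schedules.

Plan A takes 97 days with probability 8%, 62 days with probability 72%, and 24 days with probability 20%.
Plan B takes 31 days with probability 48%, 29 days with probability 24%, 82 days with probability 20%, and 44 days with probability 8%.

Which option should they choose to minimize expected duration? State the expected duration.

Plan A = 0.08 × 97 + 0.72 × 62 + 0.2 × 24 = 7.76 + 44.64 + 4.8 = 57.2
Plan B = 0.48 × 31 + 0.24 × 29 + 0.2 × 82 + 0.08 × 44 = 14.88 + 6.96 + 16.4 + 3.52 = 41.76

Plan B (41.76 days)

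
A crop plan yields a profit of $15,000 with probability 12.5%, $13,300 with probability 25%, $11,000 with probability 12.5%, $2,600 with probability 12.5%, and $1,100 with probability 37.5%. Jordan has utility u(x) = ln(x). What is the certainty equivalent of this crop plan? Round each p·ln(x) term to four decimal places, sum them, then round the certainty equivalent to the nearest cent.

E[u] = 0.125·ln(15000) + 0.25·ln(13300) + 0.125·ln(11000) + 0.125·ln(2600) + 0.375·ln(1100) = 1.2020 + 2.3739 + 1.1632 + 0.9829 + 2.6261 = 8.3481
CE = e^8.3481 ≈ 4222.15

$4,222.15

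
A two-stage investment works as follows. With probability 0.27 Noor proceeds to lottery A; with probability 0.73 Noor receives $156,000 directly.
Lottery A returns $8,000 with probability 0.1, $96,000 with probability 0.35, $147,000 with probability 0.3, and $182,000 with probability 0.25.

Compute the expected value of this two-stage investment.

EV(A) = 0.1 × 8000 + 0.35 × 96000 + 0.3 × 147000 + 0.25 × 182000 = 800 + 33600 + 44100 + 45500 = 124000
Branch B: 156000 (certain)
Overall = 0.27 × 124000 + 0.73 × 156000 = 33480 + 113880 = 147360

$147,360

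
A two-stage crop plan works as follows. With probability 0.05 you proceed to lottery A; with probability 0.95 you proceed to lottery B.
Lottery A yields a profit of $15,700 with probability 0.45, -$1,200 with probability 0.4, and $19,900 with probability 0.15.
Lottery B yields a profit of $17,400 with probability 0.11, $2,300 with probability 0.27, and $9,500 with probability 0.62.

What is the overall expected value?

EV(A) = 0.45 × 15700 + 0.4 × (-1200) + 0.15 × 19900 = 7065 − 480 + 2985 = 9570
EV(B) = 0.11 × 17400 + 0.27 × 2300 + 0.62 × 9500 = 1914 + 621 + 5890 = 8425
Overall = 0.05 × 9570 + 0.95 × 8425 = 478.5 + 8003.75 = 8482.25

$8,482.25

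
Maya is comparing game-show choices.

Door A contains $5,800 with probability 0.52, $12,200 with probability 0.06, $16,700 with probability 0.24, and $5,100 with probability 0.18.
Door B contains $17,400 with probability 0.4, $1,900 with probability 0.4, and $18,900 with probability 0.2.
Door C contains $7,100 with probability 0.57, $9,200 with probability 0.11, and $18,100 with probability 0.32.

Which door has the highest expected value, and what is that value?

Door B ($11,500)

Door A = 0.52 × 5800 + 0.06 × 12200 + 0.24 × 16700 + 0.18 × 5100 = 3016 + 732 + 4008 + 918 = 8674
Door B = 0.4 × 17400 + 0.4 × 1900 + 0.2 × 18900 = 6960 + 760 + 3780 = 11500
Door C = 0.57 × 7100 + 0.11 × 9200 + 0.32 × 18100 = 4047 + 1012 + 5792 = 10851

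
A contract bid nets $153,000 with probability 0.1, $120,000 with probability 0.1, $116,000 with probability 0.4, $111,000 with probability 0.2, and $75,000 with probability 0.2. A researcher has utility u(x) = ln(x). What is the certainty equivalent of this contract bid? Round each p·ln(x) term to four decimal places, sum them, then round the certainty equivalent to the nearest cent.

$108,694.88

E[u] = 0.1·ln(153000) + 0.1·ln(120000) + 0.4·ln(116000) + 0.2·ln(111000) + 0.2·ln(75000) = 1.1938 + 1.1695 + 4.6645 + 2.3235 + 2.2450 = 11.5963
CE = e^11.5963 ≈ 108694.88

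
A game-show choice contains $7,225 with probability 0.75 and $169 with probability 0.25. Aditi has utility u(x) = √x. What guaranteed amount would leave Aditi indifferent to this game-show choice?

E[u] = 0.75·√7225 + 0.25·√169 = 0.75·85 + 0.25·13 = 67
CE = (67)² = 4489

$4,489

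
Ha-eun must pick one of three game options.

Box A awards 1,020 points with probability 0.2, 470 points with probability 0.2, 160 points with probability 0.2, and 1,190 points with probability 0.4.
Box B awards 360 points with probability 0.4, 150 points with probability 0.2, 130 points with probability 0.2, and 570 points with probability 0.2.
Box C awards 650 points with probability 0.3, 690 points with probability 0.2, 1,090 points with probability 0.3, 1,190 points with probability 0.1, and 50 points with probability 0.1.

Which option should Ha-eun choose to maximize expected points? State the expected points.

Box A = 0.2 × 1020 + 0.2 × 470 + 0.2 × 160 + 0.4 × 1190 = 204 + 94 + 32 + 476 = 806
Box B = 0.4 × 360 + 0.2 × 150 + 0.2 × 130 + 0.2 × 570 = 144 + 30 + 26 + 114 = 314
Box C = 0.3 × 650 + 0.2 × 690 + 0.3 × 1090 + 0.1 × 1190 + 0.1 × 50 = 195 + 138 + 327 + 119 + 5 = 784

Box A (806 points)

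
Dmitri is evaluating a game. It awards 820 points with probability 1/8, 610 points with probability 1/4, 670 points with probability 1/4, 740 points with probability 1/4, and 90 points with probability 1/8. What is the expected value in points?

618.75 points

EV = 1/8 × 820 + 1/4 × 610 + 1/4 × 670 + 1/4 × 740 + 1/8 × 90 = 102.5 + 152.5 + 167.5 + 185 + 11.25 = 618.75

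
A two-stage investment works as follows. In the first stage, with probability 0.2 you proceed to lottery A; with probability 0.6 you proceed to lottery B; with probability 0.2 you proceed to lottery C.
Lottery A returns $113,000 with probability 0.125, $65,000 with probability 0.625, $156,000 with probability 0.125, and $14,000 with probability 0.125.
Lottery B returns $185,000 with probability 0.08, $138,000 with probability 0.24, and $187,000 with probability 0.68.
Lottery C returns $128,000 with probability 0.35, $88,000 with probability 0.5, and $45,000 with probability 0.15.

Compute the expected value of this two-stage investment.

EV(A) = 0.125 × 113000 + 0.625 × 65000 + 0.125 × 156000 + 0.125 × 14000 = 14125 + 40625 + 19500 + 1750 = 76000
EV(B) = 0.08 × 185000 + 0.24 × 138000 + 0.68 × 187000 = 14800 + 33120 + 127160 = 175080
EV(C) = 0.35 × 128000 + 0.5 × 88000 + 0.15 × 45000 = 44800 + 44000 + 6750 = 95550
Overall = 0.2 × 76000 + 0.6 × 175080 + 0.2 × 95550 = 15200 + 105048 + 19110 = 139358

$139,358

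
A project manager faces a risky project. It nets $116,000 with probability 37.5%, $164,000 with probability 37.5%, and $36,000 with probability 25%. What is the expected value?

$114,000

EV = 0.375 × 116000 + 0.375 × 164000 + 0.25 × 36000 = 43500 + 61500 + 9000 = 114000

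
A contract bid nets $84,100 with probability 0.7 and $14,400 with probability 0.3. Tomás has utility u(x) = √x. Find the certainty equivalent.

$57,121

E[u] = 0.7·√84100 + 0.3·√14400 = 0.7·290 + 0.3·120 = 239
CE = (239)² = 57121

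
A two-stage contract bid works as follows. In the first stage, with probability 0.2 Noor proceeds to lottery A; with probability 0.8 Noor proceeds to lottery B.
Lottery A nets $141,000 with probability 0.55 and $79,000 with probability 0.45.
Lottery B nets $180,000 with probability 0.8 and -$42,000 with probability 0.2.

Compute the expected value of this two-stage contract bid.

$131,100

EV(A) = 0.55 × 141000 + 0.45 × 79000 = 77550 + 35550 = 113100
EV(B) = 0.8 × 180000 + 0.2 × (-42000) = 144000 − 8400 = 135600
Overall = 0.2 × 113100 + 0.8 × 135600 = 22620 + 108480 = 131100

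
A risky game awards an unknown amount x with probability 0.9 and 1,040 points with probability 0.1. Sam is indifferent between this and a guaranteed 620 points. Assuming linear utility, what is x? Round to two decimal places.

0.9·x + 0.1·1040 = 620
0.9·x = 620 − 104 = 516
x = 516 / 0.9 = 573.3333

x = 573.33 points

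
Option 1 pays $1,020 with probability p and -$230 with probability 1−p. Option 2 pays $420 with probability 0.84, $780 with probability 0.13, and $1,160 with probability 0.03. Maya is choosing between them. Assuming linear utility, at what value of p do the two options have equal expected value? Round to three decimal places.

EV(Option 2) = 0.84 × 420 + 0.13 × 780 + 0.03 × 1160 = 352.8 + 101.4 + 34.8 = 489
p·1020 + (1−p)·(-230) = 489
1250p − 230 = 489
p = (489 + 230) / 1250

p = 0.575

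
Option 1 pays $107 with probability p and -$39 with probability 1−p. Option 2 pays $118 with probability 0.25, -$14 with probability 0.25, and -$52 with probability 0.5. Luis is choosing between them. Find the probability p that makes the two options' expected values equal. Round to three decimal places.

p = 0.267

EV(Option 2) = 0.25 × 118 + 0.25 × (-14) + 0.5 × (-52) = 29.5 − 3.5 − 26 = 0
p·107 + (1−p)·(-39) = 0
146p − 39 = 0
p = (0 + 39) / 146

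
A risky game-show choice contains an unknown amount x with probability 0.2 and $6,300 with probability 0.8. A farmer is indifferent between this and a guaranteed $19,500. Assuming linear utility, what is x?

0.2·x + 0.8·6300 = 19500
0.2·x = 19500 − 5040 = 14460
x = 14460 / 0.2 = 72300

x = $72,300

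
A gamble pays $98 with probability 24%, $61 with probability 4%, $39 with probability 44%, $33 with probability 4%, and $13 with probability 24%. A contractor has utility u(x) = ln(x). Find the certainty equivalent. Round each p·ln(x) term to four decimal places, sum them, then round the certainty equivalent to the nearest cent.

$37.80

E[u] = 0.24·ln(98) + 0.04·ln(61) + 0.44·ln(39) + 0.04·ln(33) + 0.24·ln(13) = 1.1004 + 0.1644 + 1.6120 + 0.1399 + 0.6156 = 3.6323
CE = e^3.6323 ≈ 37.80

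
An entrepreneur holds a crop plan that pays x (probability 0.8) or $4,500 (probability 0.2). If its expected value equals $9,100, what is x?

x = $10,250

0.8·x + 0.2·4500 = 9100
0.8·x = 9100 − 900 = 8200
x = 8200 / 0.8 = 10250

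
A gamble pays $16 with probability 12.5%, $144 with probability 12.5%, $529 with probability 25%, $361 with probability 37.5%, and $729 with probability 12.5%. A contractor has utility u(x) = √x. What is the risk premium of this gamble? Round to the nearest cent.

$45.69

E[u] = 0.125·√16 + 0.125·√144 + 0.25·√529 + 0.375·√361 + 0.125·√729 = 0.125·4 + 0.125·12 + 0.25·23 + 0.375·19 + 0.125·27 = 18.25
CE = (18.25)² = 333.0625
Risk premium = EV − CE = 378.75 − 333.0625 = 45.6875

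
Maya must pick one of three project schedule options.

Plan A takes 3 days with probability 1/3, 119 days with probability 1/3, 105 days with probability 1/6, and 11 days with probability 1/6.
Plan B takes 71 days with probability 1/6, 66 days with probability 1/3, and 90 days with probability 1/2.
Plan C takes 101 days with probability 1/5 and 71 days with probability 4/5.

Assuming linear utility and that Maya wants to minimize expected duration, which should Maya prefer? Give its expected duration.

Plan A (60 days)

Plan A = 1/3 × 3 + 1/3 × 119 + 1/6 × 105 + 1/6 × 11 = 1 + 39.6667 + 17.5 + 1.8333 = 60
Plan B = 1/6 × 71 + 1/3 × 66 + 1/2 × 90 = 11.8333 + 22 + 45 = 78.8333
Plan C = 1/5 × 101 + 4/5 × 71 = 20.2 + 56.8 = 77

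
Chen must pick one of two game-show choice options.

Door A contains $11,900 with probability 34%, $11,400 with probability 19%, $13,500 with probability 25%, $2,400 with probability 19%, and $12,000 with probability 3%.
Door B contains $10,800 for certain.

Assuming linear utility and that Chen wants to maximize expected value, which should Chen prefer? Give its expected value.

Door A = 0.34 × 11900 + 0.19 × 11400 + 0.25 × 13500 + 0.19 × 2400 + 0.03 × 12000 = 4046 + 2166 + 3375 + 456 + 360 = 10403
Door B: 10800 (certain)

Door B ($10,800)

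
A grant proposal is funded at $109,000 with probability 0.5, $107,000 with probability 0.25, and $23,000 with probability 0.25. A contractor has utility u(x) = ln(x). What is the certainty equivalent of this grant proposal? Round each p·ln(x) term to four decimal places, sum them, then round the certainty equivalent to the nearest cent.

$73,533.77

E[u] = 0.5·ln(109000) + 0.25·ln(107000) + 0.25·ln(23000) = 5.7996 + 2.8951 + 2.5108 = 11.2055
CE = e^11.2055 ≈ 73533.77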